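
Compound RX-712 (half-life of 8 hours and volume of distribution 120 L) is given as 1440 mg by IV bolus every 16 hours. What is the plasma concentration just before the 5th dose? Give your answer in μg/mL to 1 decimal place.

4.0 μg/mL

f = (1/2)^(τ/t½) = (1/2)^(16/8) ≈ 0.2500.
C₀ = D/Vd = 1440/120 ≈ 12.000 μg/mL.
Before the 5th dose, 4 doses have been given. Superposition: Cmin = C₀·(f + f² + … + f^4).
≈ 12.000 × (0.2500 + 0.0625 + 0.0156 + 0.0039) ≈ 12.000 × 0.3320 ≈ 3.984 μg/mL.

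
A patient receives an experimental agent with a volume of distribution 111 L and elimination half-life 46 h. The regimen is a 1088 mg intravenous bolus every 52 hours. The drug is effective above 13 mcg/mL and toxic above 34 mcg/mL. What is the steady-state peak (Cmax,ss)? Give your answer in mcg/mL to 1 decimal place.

18.0 mcg/mL

k = ln2/t½ = ln2/46 ≈ 0.015068 h⁻¹; fraction remaining f = e^(−kτ) = e^(−0.015068×52) ≈ 0.4568.
Accumulation ratio R = 1/(1 − f) ≈ 1/0.5432 ≈ 1.8409.
Each bolus raises the concentration by D/Vd = 1088/111 ≈ 9.802 mcg/mL.
Steady-state peak Cmax,ss = C₀·R ≈ 9.802 × 1.8409 ≈ 18.045 mcg/mL.
Peak 18.0 mcg/mL vs MTC 34 mcg/mL: below toxic threshold.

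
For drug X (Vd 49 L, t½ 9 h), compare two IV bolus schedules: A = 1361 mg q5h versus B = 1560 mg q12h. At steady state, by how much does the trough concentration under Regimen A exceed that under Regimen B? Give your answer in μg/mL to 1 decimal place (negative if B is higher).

38.2 μg/mL

Regimen A: f = (1/2)^(5/9) ≈ 0.6804; Cmin,ss = (1361/49)·f/(1−f) ≈ 59.132 μg/mL.
Regimen B: f = (1/2)^(12/9) ≈ 0.3969; Cmin,ss = (1560/49)·f/(1−f) ≈ 20.952 μg/mL.
Difference ≈ 59.132 − 20.952 ≈ 38.180 μg/mL.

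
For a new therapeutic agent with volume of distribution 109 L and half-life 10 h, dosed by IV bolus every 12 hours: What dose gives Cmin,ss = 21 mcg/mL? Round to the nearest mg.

τ/t½ = 12/10 ≈ 1.2, so f = (1/2)^(12/10) ≈ 0.435275.
Cmin,ss = (D/Vd)·f/(1−f), so D = Cmin,ss·Vd·(1−f)/f.
D = 21 × 109 × (1−f)/f ≈ 21 × 109 × 1.29740 ≈ 2969.75 mg.

2970 mg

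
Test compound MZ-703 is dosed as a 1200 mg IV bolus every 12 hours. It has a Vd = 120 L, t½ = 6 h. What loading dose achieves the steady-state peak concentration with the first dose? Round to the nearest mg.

f = (1/2)^(12/6) ≈ 0.250000; accumulation ratio R = 1/(1−f) ≈ 1.33333.
Loading dose to hit Cmax,ss on first dose: D_load = D_maint·R ≈ 1200 × 1.33333 ≈ 1600.00 mg.

1600 mg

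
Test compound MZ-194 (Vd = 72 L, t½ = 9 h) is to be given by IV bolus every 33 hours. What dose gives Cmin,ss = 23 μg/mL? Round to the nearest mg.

τ/t½ = 33/9 ≈ 3.6667, so f = (1/2)^(33/9) ≈ 0.078745.
Cmin,ss = (D/Vd)·f/(1−f), so D = Cmin,ss·Vd·(1−f)/f.
D = 23 × 72 × (1−f)/f ≈ 23 × 72 × 11.69922 ≈ 19373.91 mg.

19374 mg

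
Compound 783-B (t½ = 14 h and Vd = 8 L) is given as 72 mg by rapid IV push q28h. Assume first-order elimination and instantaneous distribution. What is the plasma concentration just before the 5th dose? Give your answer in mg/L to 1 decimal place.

3.0 mg/L

f = (1/2)^(τ/t½) = (1/2)^(28/14) ≈ 0.2500.
C₀ = D/Vd = 72/8 ≈ 9.000 mg/L.
Before the 5th dose, 4 doses have been given. Superposition: Cmin = C₀·(f + f² + … + f^4).
≈ 9.000 × (0.2500 + 0.0625 + 0.0156 + 0.0039) ≈ 9.000 × 0.3320 ≈ 2.988 mg/L.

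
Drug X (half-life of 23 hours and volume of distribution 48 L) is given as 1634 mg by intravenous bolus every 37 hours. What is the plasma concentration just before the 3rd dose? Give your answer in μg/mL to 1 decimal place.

14.8 μg/mL

f = (1/2)^(τ/t½) = (1/2)^(37/23) ≈ 0.3279.
C₀ = D/Vd = 1634/48 ≈ 34.042 μg/mL.
Before the 3rd dose, 2 doses have been given. Superposition: Cmin = C₀·(f + f²).
≈ 34.042 × (0.3279 + 0.1075) ≈ 34.042 × 0.4354 ≈ 14.822 μg/mL.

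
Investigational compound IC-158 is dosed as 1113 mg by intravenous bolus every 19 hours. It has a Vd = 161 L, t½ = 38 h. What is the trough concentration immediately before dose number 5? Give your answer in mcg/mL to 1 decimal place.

12.5 mcg/mL

f = (1/2)^(τ/t½) = (1/2)^(19/38) ≈ 0.7071.
C₀ = D/Vd = 1113/161 ≈ 6.913 mcg/mL.
Before the 5th dose, 4 doses have been given. Superposition: Cmin = C₀·(f + f² + … + f^4).
≈ 6.913 × (0.7071 + 0.5000 + 0.3535 + 0.2500) ≈ 6.913 × 1.8106 ≈ 12.517 mcg/mL.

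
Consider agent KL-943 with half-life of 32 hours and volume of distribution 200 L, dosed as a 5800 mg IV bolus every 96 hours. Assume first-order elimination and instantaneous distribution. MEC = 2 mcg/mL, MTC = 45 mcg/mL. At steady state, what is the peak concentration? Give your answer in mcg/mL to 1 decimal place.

33.1 mcg/mL

τ = 96 h = 3 half-lives, so f = (1/2)^3 = 0.125.
Accumulation ratio R = 1/(1 − f) = 1/0.875 = 8/7.
Single-dose peak C₀ = D/Vd = 5800/200 = 29 mcg/mL.
Steady-state peak Cmax,ss = C₀·R = 29 × 8/7 ≈ 33.143 mcg/mL.
Peak 33.1 mcg/mL vs MTC 45 mcg/mL: below toxic threshold.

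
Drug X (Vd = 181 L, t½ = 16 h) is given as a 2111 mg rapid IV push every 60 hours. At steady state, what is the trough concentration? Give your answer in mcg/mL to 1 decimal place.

0.9 mcg/mL

τ/t½ = 60/16 ≈ 3.75, so fraction remaining f = (1/2)^(60/16) ≈ 0.0743.
Each bolus raises the concentration by D/Vd = 2111/181 ≈ 11.663 mcg/mL.
Steady-state trough Cmin,ss = C₀·f/(1−f) ≈ 11.663 × 0.0743/0.9257 ≈ 0.936 mcg/mL.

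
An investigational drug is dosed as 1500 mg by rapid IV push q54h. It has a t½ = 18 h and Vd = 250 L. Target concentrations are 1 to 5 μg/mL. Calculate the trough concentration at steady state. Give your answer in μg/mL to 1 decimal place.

τ = 54 h = 3 half-lives, so f = (1/2)^3 = 0.125.
Accumulation ratio R = 1/(1 − f) = 1/0.875 = 8/7.
Single-dose peak C₀ = D/Vd = 1500/250 = 6 μg/mL.
Steady-state peak Cmax,ss = C₀·R = 6 × 8/7 ≈ 6.857 μg/mL.
Steady-state trough Cmin,ss = Cmax,ss·f ≈ 6.857 × 0.125 ≈ 0.857 μg/mL.
Trough 0.9 μg/mL vs MEC 1 μg/mL: subtherapeutic.

0.9 μg/mL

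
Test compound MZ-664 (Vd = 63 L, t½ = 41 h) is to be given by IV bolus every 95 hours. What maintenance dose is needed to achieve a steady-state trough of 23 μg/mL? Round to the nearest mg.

5772 mg

τ/t½ = 95/41 ≈ 2.3171, so f = (1/2)^(95/41) ≈ 0.200674.
Cmin,ss = (D/Vd)·f/(1−f), so D = Cmin,ss·Vd·(1−f)/f.
D = 23 × 63 × (1−f)/f ≈ 23 × 63 × 3.98321 ≈ 5771.67 mg.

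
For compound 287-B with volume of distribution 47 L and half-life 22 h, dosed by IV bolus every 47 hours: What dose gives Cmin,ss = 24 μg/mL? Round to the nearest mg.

τ/t½ = 47/22 ≈ 2.1364, so f = (1/2)^(47/22) ≈ 0.227452.
Cmin,ss = (D/Vd)·f/(1−f), so D = Cmin,ss·Vd·(1−f)/f.
D = 24 × 47 × (1−f)/f ≈ 24 × 47 × 3.39653 ≈ 3831.29 mg.

3831 mg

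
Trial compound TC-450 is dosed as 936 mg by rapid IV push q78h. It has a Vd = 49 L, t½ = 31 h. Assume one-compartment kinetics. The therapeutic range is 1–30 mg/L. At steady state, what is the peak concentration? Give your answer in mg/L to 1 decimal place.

k = ln2/t½ = ln2/31 ≈ 0.022360 h⁻¹; fraction remaining f = e^(−kτ) = e^(−0.022360×78) ≈ 0.1748.
At steady state, accumulation factor R = 1/(1 − e^(−kτ)) ≈ 1.2118.
Single-dose peak C₀ = D/Vd = 936/49 ≈ 19.102 mg/L.
Steady-state peak Cmax,ss = C₀·R ≈ 19.102 × 1.2118 ≈ 23.148 mg/L.
Peak 23.1 mg/L vs MTC 30 mg/L: below toxic threshold.

23.1 mg/L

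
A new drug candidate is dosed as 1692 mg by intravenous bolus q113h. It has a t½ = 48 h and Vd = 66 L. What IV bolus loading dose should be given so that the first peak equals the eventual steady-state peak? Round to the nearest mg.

2103 mg

f = (1/2)^(113/48) ≈ 0.195580; accumulation ratio R = 1/(1−f) ≈ 1.24313.
Loading dose to hit Cmax,ss on first dose: D_load = D_maint·R ≈ 1692 × 1.24313 ≈ 2103.38 mg.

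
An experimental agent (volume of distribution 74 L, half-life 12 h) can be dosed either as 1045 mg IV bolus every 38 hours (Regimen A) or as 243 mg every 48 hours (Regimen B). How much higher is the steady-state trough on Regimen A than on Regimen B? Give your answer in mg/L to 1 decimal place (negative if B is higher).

1.6 mg/L

Regimen A: f = (1/2)^(38/12) ≈ 0.1114; Cmin,ss = (1045/74)·f/(1−f) ≈ 1.770 mg/L.
Regimen B: f = (1/2)^(48/12) ≈ 0.0625; Cmin,ss = (243/74)·f/(1−f) ≈ 0.219 mg/L.
Difference ≈ 1.770 − 0.219 ≈ 1.551 mg/L.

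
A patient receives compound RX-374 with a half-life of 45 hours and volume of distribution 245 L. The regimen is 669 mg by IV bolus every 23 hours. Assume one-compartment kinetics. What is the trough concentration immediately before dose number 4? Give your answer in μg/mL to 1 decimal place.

f = (1/2)^(τ/t½) = (1/2)^(23/45) ≈ 0.7017.
C₀ = D/Vd = 669/245 ≈ 2.731 μg/mL.
Before the 4th dose, 3 doses have been given. Superposition: Cmin = C₀·(f + f² + … + f^3).
≈ 2.731 × (0.7017 + 0.4924 + 0.3455) ≈ 2.731 × 1.5396 ≈ 4.205 μg/mL.

4.2 μg/mL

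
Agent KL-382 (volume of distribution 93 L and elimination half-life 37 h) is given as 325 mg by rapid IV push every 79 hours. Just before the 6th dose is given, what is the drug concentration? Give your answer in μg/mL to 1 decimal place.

f = (1/2)^(τ/t½) = (1/2)^(79/37) ≈ 0.2276.
C₀ = D/Vd = 325/93 ≈ 3.495 μg/mL.
Before the 6th dose, 5 doses have been given. Superposition: Cmin = C₀·(f + f² + … + f^5).
≈ 3.495 × (0.2276 + 0.0518 + 0.0118 + 0.0027 + 0.0006) ≈ 3.495 × 0.2945 ≈ 1.029 μg/mL.

1.0 μg/mL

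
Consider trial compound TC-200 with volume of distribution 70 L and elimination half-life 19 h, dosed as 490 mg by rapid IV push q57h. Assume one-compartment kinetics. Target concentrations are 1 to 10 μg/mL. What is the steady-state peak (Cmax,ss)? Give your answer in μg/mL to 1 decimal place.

8.0 μg/mL

The dosing interval is 3 half-lives, so f = 2^(−3) = 0.125.
Accumulation ratio R = 1/(1 − f) = 1/0.875 = 8/7.
Single-dose peak C₀ = D/Vd = 490/70 = 7 μg/mL.
Steady-state peak Cmax,ss = C₀·R = 7 × 8/7 ≈ 8.000 μg/mL.
Peak 8.0 μg/mL vs MTC 10 μg/mL: below toxic threshold.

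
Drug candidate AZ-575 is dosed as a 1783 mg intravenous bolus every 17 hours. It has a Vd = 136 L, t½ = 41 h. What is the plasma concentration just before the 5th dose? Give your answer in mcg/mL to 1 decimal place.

f = (1/2)^(τ/t½) = (1/2)^(17/41) ≈ 0.7502.
C₀ = D/Vd = 1783/136 ≈ 13.110 mcg/mL.
Before the 5th dose, 4 doses have been given. Superposition: Cmin = C₀·(f + f² + … + f^4).
≈ 13.110 × (0.7502 + 0.5628 + 0.4222 + 0.3167) ≈ 13.110 × 2.0519 ≈ 26.900 mcg/mL.

26.9 mcg/mL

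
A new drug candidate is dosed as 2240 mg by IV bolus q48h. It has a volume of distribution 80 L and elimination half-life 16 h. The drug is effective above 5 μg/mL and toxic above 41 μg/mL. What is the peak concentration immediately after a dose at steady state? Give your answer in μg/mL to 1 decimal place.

The dosing interval is 3 half-lives, so f = 2^(−3) = 0.125.
Accumulation ratio R = 1/(1 − f) = 1/0.875 = 8/7.
Single-dose peak C₀ = D/Vd = 2240/80 = 28 μg/mL.
Steady-state peak Cmax,ss = C₀·R = 28 × 8/7 ≈ 32.000 μg/mL.
Peak 32.0 μg/mL vs MTC 41 μg/mL: below toxic threshold.

32.0 μg/mL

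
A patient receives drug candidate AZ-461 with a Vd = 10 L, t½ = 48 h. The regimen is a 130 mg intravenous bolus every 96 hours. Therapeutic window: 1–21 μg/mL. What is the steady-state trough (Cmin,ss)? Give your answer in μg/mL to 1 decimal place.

τ = 96 h = 2 half-lives, so f = (1/2)^2 = 0.25.
Accumulation ratio R = 1/(1 − f) = 1/0.75 = 4/3.
Single-dose peak C₀ = D/Vd = 130/10 = 13 μg/mL.
Steady-state peak Cmax,ss = C₀·R = 13 × 4/3 ≈ 17.333 μg/mL.
Steady-state trough Cmin,ss = Cmax,ss·f ≈ 17.333 × 0.25 ≈ 4.333 μg/mL.
Trough 4.3 μg/mL vs MEC 1 μg/mL: adequate.

4.3 μg/mL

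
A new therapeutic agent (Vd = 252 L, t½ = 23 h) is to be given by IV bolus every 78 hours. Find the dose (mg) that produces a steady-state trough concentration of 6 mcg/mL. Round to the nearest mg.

τ/t½ = 78/23 ≈ 3.3913, so f = (1/2)^(78/23) ≈ 0.095305.
Cmin,ss = (D/Vd)·f/(1−f), so D = Cmin,ss·Vd·(1−f)/f.
D = 6 × 252 × (1−f)/f ≈ 6 × 252 × 9.49263 ≈ 14352.86 mg.

14353 mg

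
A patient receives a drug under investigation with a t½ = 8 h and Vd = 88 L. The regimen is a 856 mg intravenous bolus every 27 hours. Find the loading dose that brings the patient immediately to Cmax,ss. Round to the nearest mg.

947 mg

f = (1/2)^(27/8) ≈ 0.096388; accumulation ratio R = 1/(1−f) ≈ 1.10667.
Loading dose to hit Cmax,ss on first dose: D_load = D_maint·R ≈ 856 × 1.10667 ≈ 947.31 mg.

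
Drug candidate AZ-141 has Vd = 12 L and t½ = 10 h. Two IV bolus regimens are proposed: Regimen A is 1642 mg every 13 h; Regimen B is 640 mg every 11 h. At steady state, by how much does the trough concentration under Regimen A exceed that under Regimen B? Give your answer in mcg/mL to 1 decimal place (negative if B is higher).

46.9 mcg/mL

Regimen A: f = (1/2)^(13/10) ≈ 0.4061; Cmin,ss = (1642/12)·f/(1−f) ≈ 93.565 mcg/mL.
Regimen B: f = (1/2)^(11/10) ≈ 0.4665; Cmin,ss = (640/12)·f/(1−f) ≈ 46.635 mcg/mL.
Difference ≈ 93.565 − 46.635 ≈ 46.930 mcg/mL.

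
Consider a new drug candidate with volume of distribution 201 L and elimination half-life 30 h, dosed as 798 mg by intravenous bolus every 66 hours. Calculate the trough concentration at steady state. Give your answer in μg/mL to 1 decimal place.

1.1 μg/mL

Over one 66-h interval, 66/30 ≈ 2.2 half-lives elapse, leaving f ≈ 0.2176 of each dose.
Single-dose peak C₀ = D/Vd = 798/201 ≈ 3.970 μg/mL.
Steady-state trough Cmin,ss = C₀·f/(1−f) ≈ 3.970 × 0.2176/0.7824 ≈ 1.104 μg/mL.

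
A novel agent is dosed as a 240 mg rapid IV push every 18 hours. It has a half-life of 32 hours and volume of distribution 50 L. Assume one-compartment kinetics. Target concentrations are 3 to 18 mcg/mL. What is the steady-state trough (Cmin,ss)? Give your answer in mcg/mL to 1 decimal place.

τ/t½ = 18/32 ≈ 0.5625, so fraction remaining f = (1/2)^(18/32) ≈ 0.6771.
Each bolus raises the concentration by D/Vd = 240/50 ≈ 4.800 mcg/mL.
Steady-state trough Cmin,ss = C₀·f/(1−f) ≈ 4.800 × 0.6771/0.3229 ≈ 10.065 mcg/mL.
Trough 10.1 mcg/mL vs MEC 3 mcg/mL: adequate.

10.1 mcg/mL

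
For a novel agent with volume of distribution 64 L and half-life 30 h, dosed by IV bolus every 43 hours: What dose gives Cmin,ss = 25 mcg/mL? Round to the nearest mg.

2721 mg

τ/t½ = 43/30 ≈ 1.4333, so f = (1/2)^(43/30) ≈ 0.370274.
Cmin,ss = (D/Vd)·f/(1−f), so D = Cmin,ss·Vd·(1−f)/f.
D = 25 × 64 × (1−f)/f ≈ 25 × 64 × 1.70070 ≈ 2721.12 mg.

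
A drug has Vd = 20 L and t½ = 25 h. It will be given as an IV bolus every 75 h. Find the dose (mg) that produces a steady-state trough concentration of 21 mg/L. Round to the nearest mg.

2940 mg

τ/t½ = 75/25 ≈ 3, so f = (1/2)^(75/25) ≈ 0.125000.
Cmin,ss = (D/Vd)·f/(1−f), so D = Cmin,ss·Vd·(1−f)/f.
D = 21 × 20 × (1−f)/f ≈ 21 × 20 × 7.00000 ≈ 2940.00 mg.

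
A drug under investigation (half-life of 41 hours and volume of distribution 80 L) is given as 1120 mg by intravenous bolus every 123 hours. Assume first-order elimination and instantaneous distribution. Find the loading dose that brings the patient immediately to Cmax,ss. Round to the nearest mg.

1280 mg

f = (1/2)^(123/41) ≈ 0.125000; accumulation ratio R = 1/(1−f) ≈ 1.14286.
Loading dose to hit Cmax,ss on first dose: D_load = D_maint·R ≈ 1120 × 1.14286 ≈ 1280.00 mg.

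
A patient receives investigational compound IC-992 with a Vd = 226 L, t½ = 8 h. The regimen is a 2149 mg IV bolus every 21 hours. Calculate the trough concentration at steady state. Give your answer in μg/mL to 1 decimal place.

1.8 μg/mL

Over one 21-h interval, 21/8 ≈ 2.625 half-lives elapse, leaving f ≈ 0.1621 of each dose.
Accumulation ratio R = 1/(1 − f) ≈ 1/0.8379 ≈ 1.1935.
Single-dose peak C₀ = D/Vd = 2149/226 ≈ 9.509 μg/mL.
Steady-state peak Cmax,ss = C₀·R ≈ 9.509 × 1.1935 ≈ 11.349 μg/mL.
One interval later, Cmin,ss = Cmax,ss·e^(−kτ) ≈ 11.349 × 0.1621 ≈ 1.840 μg/mL.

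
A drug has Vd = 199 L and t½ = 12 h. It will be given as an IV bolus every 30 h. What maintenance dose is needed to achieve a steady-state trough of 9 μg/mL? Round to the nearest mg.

8340 mg

τ/t½ = 30/12 ≈ 2.5, so f = (1/2)^(30/12) ≈ 0.176777.
Cmin,ss = (D/Vd)·f/(1−f), so D = Cmin,ss·Vd·(1−f)/f.
D = 9 × 199 × (1−f)/f ≈ 9 × 199 × 4.65684 ≈ 8340.40 mg.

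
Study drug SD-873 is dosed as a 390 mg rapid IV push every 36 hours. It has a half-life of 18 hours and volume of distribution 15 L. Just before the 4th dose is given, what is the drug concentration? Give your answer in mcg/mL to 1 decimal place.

f = (1/2)^(τ/t½) = (1/2)^(36/18) ≈ 0.2500.
C₀ = D/Vd = 390/15 ≈ 26.000 mcg/mL.
Before the 4th dose, 3 doses have been given. Superposition: Cmin = C₀·(f + f² + … + f^3).
≈ 26.000 × (0.2500 + 0.0625 + 0.0156) ≈ 26.000 × 0.3281 ≈ 8.531 mcg/mL.

8.5 mcg/mL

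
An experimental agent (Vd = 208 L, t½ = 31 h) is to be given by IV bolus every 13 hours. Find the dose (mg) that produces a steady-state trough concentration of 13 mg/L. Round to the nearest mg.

τ/t½ = 13/31 ≈ 0.41935, so f = (1/2)^(13/31) ≈ 0.747759.
Cmin,ss = (D/Vd)·f/(1−f), so D = Cmin,ss·Vd·(1−f)/f.
D = 13 × 208 × (1−f)/f ≈ 13 × 208 × 0.33733 ≈ 912.14 mg.

912 mg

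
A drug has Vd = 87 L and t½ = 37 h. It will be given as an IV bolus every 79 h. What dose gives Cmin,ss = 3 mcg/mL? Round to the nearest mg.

τ/t½ = 79/37 ≈ 2.1351, so f = (1/2)^(79/37) ≈ 0.227646.
Cmin,ss = (D/Vd)·f/(1−f), so D = Cmin,ss·Vd·(1−f)/f.
D = 3 × 87 × (1−f)/f ≈ 3 × 87 × 3.39279 ≈ 885.52 mg.

886 mg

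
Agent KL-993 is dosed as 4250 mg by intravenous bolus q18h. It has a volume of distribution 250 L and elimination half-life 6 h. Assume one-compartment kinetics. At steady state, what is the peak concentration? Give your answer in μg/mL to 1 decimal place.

19.4 μg/mL

The dosing interval is 3 half-lives, so f = 2^(−3) = 0.125.
Accumulation ratio R = 1/(1 − f) = 1/0.875 = 8/7.
Single-dose peak C₀ = D/Vd = 4250/250 = 17 μg/mL.
Steady-state peak Cmax,ss = C₀·R = 17 × 8/7 ≈ 19.429 μg/mL.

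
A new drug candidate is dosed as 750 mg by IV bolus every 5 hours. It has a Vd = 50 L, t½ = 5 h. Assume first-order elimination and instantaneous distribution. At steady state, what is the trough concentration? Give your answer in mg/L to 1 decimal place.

τ = 5 h = 1 half-life, so f = (1/2)^1 = 0.5.
Accumulation ratio R = 1/(1 − f) = 1/0.5 = 2/1.
Single-dose peak C₀ = D/Vd = 750/50 = 15 mg/L.
Steady-state peak Cmax,ss = C₀·R = 15 × 2/1 ≈ 30.000 mg/L.
Steady-state trough Cmin,ss = Cmax,ss·f ≈ 30.000 × 0.5 ≈ 15.000 mg/L.

15.0 mg/L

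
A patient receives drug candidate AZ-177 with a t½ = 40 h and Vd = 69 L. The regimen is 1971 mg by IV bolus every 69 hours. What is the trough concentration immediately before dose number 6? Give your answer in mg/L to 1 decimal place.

12.4 mg/L

f = (1/2)^(τ/t½) = (1/2)^(69/40) ≈ 0.3025.
C₀ = D/Vd = 1971/69 ≈ 28.565 mg/L.
Before the 6th dose, 5 doses have been given. Superposition: Cmin = C₀·(f + f² + … + f^5).
≈ 28.565 × (0.3025 + 0.0915 + 0.0277 + 0.0084 + 0.0025) ≈ 28.565 × 0.4326 ≈ 12.357 mg/L.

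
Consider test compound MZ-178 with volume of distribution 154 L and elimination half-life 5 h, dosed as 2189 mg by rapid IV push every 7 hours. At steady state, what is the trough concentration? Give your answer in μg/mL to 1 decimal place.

8.7 μg/mL

Over one 7-h interval, 7/5 ≈ 1.4 half-lives elapse, leaving f ≈ 0.3789 of each dose.
At steady state, accumulation factor R = 1/(1 − e^(−kτ)) ≈ 1.6100.
Single-dose peak C₀ = D/Vd = 2189/154 ≈ 14.214 μg/mL.
Cmax,ss = C₀/(1 − f) ≈ 14.214/0.6211 ≈ 22.885 μg/mL.
Steady-state trough Cmin,ss = Cmax,ss·f ≈ 22.885 × 0.3789 ≈ 8.671 μg/mL.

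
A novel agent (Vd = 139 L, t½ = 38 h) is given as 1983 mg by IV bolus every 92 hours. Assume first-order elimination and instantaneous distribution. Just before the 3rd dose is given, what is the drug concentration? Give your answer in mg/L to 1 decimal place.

f = (1/2)^(τ/t½) = (1/2)^(92/38) ≈ 0.1867.
C₀ = D/Vd = 1983/139 ≈ 14.266 mg/L.
Before the 3rd dose, 2 doses have been given. Superposition: Cmin = C₀·(f + f²).
≈ 14.266 × (0.1867 + 0.0349) ≈ 14.266 × 0.2216 ≈ 3.161 mg/L.

3.2 mg/L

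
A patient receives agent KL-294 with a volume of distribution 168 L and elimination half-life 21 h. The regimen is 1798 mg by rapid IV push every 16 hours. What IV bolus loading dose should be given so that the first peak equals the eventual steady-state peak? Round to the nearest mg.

4382 mg

f = (1/2)^(16/21) ≈ 0.589717; accumulation ratio R = 1/(1−f) ≈ 2.43734.
Loading dose to hit Cmax,ss on first dose: D_load = D_maint·R ≈ 1798 × 2.43734 ≈ 4382.34 mg.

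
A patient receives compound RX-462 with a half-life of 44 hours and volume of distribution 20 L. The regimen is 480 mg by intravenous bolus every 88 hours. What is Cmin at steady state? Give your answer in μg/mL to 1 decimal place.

8.0 μg/mL

τ = 88 h = 2 half-lives, so f = (1/2)^2 = 0.25.
At steady state, R = 1/(1 − 0.25) = 4/3.
Single-dose peak C₀ = D/Vd = 480/20 = 24 μg/mL.
Steady-state peak Cmax,ss = C₀·R = 24 × 4/3 ≈ 32.000 μg/mL.
Steady-state trough Cmin,ss = Cmax,ss·f ≈ 32.000 × 0.25 ≈ 8.000 μg/mL.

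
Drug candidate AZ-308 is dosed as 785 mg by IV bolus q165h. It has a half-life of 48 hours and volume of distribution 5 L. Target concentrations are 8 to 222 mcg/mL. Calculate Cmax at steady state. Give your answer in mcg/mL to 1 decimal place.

173.0 mcg/mL

k = ln2/t½ = ln2/48 ≈ 0.014441 h⁻¹; fraction remaining f = e^(−kτ) = e^(−0.014441×165) ≈ 0.0923.
At steady state, accumulation factor R = 1/(1 − e^(−kτ)) ≈ 1.1017.
Each bolus raises the concentration by D/Vd = 785/5 ≈ 157.000 mcg/mL.
Steady-state peak Cmax,ss = C₀·R ≈ 157.000 × 1.1017 ≈ 172.967 mcg/mL.
Peak 173.0 mcg/mL vs MTC 222 mcg/mL: below toxic threshold.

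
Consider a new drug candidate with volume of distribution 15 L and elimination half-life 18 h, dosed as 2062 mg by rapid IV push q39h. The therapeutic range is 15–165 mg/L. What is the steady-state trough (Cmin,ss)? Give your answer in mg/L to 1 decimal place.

τ/t½ = 39/18 ≈ 2.1667, so fraction remaining f = (1/2)^(39/18) ≈ 0.2227.
Accumulation ratio R = 1/(1 − f) ≈ 1/0.7773 ≈ 1.2865.
Each bolus raises the concentration by D/Vd = 2062/15 ≈ 137.467 mg/L.
Steady-state peak Cmax,ss = C₀·R ≈ 137.467 × 1.2865 ≈ 176.851 mg/L.
One interval later, Cmin,ss = Cmax,ss·e^(−kτ) ≈ 176.851 × 0.2227 ≈ 39.385 mg/L.
Trough 39.4 mg/L vs MEC 15 mg/L: adequate.

39.4 mg/L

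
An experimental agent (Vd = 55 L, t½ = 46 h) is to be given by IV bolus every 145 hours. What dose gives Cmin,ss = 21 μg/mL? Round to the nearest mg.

9113 mg

τ/t½ = 145/46 ≈ 3.1522, so f = (1/2)^(145/46) ≈ 0.112487.
Cmin,ss = (D/Vd)·f/(1−f), so D = Cmin,ss·Vd·(1−f)/f.
D = 21 × 55 × (1−f)/f ≈ 21 × 55 × 7.88992 ≈ 9112.86 mg.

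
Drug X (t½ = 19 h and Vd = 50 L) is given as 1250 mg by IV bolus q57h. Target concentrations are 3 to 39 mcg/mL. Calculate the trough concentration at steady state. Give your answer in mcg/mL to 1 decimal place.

3.6 mcg/mL

τ = 57 h = 3 half-lives, so f = (1/2)^3 = 0.125.
At steady state, R = 1/(1 − 0.125) = 8/7.
Single-dose peak C₀ = D/Vd = 1250/50 = 25 mcg/mL.
Steady-state peak Cmax,ss = C₀·R = 25 × 8/7 ≈ 28.571 mcg/mL.
Steady-state trough Cmin,ss = Cmax,ss·f ≈ 28.571 × 0.125 ≈ 3.571 mcg/mL.
Trough 3.6 mcg/mL vs MEC 3 mcg/mL: adequate.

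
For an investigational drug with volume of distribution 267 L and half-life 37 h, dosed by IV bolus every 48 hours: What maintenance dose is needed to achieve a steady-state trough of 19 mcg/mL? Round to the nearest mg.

τ/t½ = 48/37 ≈ 1.2973, so f = (1/2)^(48/37) ≈ 0.406888.
Cmin,ss = (D/Vd)·f/(1−f), so D = Cmin,ss·Vd·(1−f)/f.
D = 19 × 267 × (1−f)/f ≈ 19 × 267 × 1.45768 ≈ 7394.81 mg.

7395 mg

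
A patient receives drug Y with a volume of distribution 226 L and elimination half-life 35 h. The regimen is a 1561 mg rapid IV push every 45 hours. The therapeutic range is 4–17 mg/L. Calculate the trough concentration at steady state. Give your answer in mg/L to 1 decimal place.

τ/t½ = 45/35 ≈ 1.2857, so fraction remaining f = (1/2)^(45/35) ≈ 0.4102.
At steady state, accumulation factor R = 1/(1 − e^(−kτ)) ≈ 1.6955.
Single-dose peak C₀ = D/Vd = 1561/226 ≈ 6.907 mg/L.
Steady-state peak Cmax,ss = C₀·R ≈ 6.907 × 1.6955 ≈ 11.711 mg/L.
Steady-state trough Cmin,ss = Cmax,ss·f ≈ 11.711 × 0.4102 ≈ 4.804 mg/L.
Trough 4.8 mg/L vs MEC 4 mg/L: adequate.

4.8 mg/L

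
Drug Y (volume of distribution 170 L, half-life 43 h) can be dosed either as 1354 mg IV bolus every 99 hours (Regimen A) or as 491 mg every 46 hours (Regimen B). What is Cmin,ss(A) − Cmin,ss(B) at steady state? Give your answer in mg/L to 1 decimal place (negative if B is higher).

-0.6 mg/L

Regimen A: f = (1/2)^(99/43) ≈ 0.2027; Cmin,ss = (1354/170)·f/(1−f) ≈ 2.025 mg/L.
Regimen B: f = (1/2)^(46/43) ≈ 0.4764; Cmin,ss = (491/170)·f/(1−f) ≈ 2.628 mg/L.
Difference ≈ 2.025 − 2.628 ≈ -0.603 mg/L.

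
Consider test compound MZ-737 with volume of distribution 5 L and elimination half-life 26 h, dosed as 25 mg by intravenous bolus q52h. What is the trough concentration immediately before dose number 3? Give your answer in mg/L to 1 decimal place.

f = (1/2)^(τ/t½) = (1/2)^(52/26) ≈ 0.2500.
C₀ = D/Vd = 25/5 ≈ 5.000 mg/L.
Before the 3rd dose, 2 doses have been given. Superposition: Cmin = C₀·(f + f²).
≈ 5.000 × (0.2500 + 0.0625) ≈ 5.000 × 0.3125 ≈ 1.562 mg/L.

1.6 mg/L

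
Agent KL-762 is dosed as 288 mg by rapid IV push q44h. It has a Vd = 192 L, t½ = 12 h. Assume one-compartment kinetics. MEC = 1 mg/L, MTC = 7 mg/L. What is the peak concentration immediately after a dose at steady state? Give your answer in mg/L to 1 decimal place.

Over one 44-h interval, 44/12 ≈ 3.6667 half-lives elapse, leaving f ≈ 0.0787 of each dose.
At steady state, accumulation factor R = 1/(1 − e^(−kτ)) ≈ 1.0854.
Each bolus raises the concentration by D/Vd = 288/192 ≈ 1.500 mg/L.
Cmax,ss = C₀/(1 − f) ≈ 1.500/0.9213 ≈ 1.628 mg/L.
Peak 1.6 mg/L vs MTC 7 mg/L: below toxic threshold.

1.6 mg/L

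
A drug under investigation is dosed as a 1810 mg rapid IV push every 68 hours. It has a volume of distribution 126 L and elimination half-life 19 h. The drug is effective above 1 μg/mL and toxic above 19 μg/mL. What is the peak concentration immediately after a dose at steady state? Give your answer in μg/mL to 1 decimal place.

15.7 μg/mL

τ/t½ = 68/19 ≈ 3.5789, so fraction remaining f = (1/2)^(68/19) ≈ 0.0837.
At steady state, accumulation factor R = 1/(1 − e^(−kτ)) ≈ 1.0913.
Single-dose peak C₀ = D/Vd = 1810/126 ≈ 14.365 μg/mL.
Steady-state peak Cmax,ss = C₀·R ≈ 14.365 × 1.0913 ≈ 15.677 μg/mL.
Peak 15.7 μg/mL vs MTC 19 μg/mL: below toxic threshold.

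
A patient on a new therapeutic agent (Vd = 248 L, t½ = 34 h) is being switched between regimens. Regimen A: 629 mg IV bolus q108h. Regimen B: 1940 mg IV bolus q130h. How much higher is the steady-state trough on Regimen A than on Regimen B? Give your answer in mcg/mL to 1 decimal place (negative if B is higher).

Regimen A: f = (1/2)^(108/34) ≈ 0.1106; Cmin,ss = (629/248)·f/(1−f) ≈ 0.315 mcg/mL.
Regimen B: f = (1/2)^(130/34) ≈ 0.0706; Cmin,ss = (1940/248)·f/(1−f) ≈ 0.594 mcg/mL.
Difference ≈ 0.315 − 0.594 ≈ -0.279 mcg/mL.

-0.3 mcg/mL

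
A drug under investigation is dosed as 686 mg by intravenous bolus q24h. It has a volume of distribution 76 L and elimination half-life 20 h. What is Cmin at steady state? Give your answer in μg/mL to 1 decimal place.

7.0 μg/mL

k = ln2/t½ = ln2/20 ≈ 0.034657 h⁻¹; fraction remaining f = e^(−kτ) = e^(−0.034657×24) ≈ 0.4353.
At steady state, accumulation factor R = 1/(1 − e^(−kτ)) ≈ 1.7709.
Each bolus raises the concentration by D/Vd = 686/76 ≈ 9.026 μg/mL.
Cmax,ss = C₀/(1 − f) ≈ 9.026/0.5647 ≈ 15.984 μg/mL.
Steady-state trough Cmin,ss = Cmax,ss·f ≈ 15.984 × 0.4353 ≈ 6.958 μg/mL.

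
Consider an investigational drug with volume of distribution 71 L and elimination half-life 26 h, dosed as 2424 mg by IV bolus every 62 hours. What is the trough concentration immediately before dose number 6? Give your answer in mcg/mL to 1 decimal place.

8.1 mcg/mL

f = (1/2)^(τ/t½) = (1/2)^(62/26) ≈ 0.1915.
C₀ = D/Vd = 2424/71 ≈ 34.141 mcg/mL.
Before the 6th dose, 5 doses have been given. Superposition: Cmin = C₀·(f + f² + … + f^5).
≈ 34.141 × (0.1915 + 0.0367 + 0.0070 + 0.0013 + 0.0003) ≈ 34.141 × 0.2368 ≈ 8.085 mcg/mL.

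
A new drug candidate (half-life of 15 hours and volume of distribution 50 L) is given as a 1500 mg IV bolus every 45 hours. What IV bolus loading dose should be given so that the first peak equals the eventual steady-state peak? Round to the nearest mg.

1714 mg

f = (1/2)^(45/15) ≈ 0.125000; accumulation ratio R = 1/(1−f) ≈ 1.14286.
Loading dose to hit Cmax,ss on first dose: D_load = D_maint·R ≈ 1500 × 1.14286 ≈ 1714.29 mg.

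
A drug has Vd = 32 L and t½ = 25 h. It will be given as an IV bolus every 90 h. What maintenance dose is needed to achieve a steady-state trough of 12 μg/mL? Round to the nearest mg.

4272 mg

τ/t½ = 90/25 ≈ 3.6, so f = (1/2)^(90/25) ≈ 0.082469.
Cmin,ss = (D/Vd)·f/(1−f), so D = Cmin,ss·Vd·(1−f)/f.
D = 12 × 32 × (1−f)/f ≈ 12 × 32 × 11.12577 ≈ 4272.30 mg.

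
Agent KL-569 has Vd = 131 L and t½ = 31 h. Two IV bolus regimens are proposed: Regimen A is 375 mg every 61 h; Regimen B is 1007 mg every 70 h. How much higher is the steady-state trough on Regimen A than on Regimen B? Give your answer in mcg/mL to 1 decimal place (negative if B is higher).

-1.0 mcg/mL

Regimen A: f = (1/2)^(61/31) ≈ 0.2557; Cmin,ss = (375/131)·f/(1−f) ≈ 0.983 mcg/mL.
Regimen B: f = (1/2)^(70/31) ≈ 0.2091; Cmin,ss = (1007/131)·f/(1−f) ≈ 2.032 mcg/mL.
Difference ≈ 0.983 − 2.032 ≈ -1.049 mcg/mL.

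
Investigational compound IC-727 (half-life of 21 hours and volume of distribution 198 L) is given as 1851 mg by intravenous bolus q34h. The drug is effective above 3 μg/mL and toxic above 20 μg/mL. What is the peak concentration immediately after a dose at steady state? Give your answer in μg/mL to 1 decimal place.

Over one 34-h interval, 34/21 ≈ 1.619 half-lives elapse, leaving f ≈ 0.3256 of each dose.
Accumulation ratio R = 1/(1 − f) ≈ 1/0.6744 ≈ 1.4828.
Each bolus raises the concentration by D/Vd = 1851/198 ≈ 9.348 μg/mL.
Steady-state peak Cmax,ss = C₀·R ≈ 9.348 × 1.4828 ≈ 13.861 μg/mL.
Peak 13.9 μg/mL vs MTC 20 μg/mL: below toxic threshold.

13.9 μg/mL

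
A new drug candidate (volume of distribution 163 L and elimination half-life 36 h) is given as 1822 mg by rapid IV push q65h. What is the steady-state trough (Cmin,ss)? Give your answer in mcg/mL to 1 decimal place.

τ/t½ = 65/36 ≈ 1.8056, so fraction remaining f = (1/2)^(65/36) ≈ 0.2861.
Accumulation ratio R = 1/(1 − f) ≈ 1/0.7139 ≈ 1.4008.
Each bolus raises the concentration by D/Vd = 1822/163 ≈ 11.178 mcg/mL.
Cmax,ss = C₀/(1 − f) ≈ 11.178/0.7139 ≈ 15.658 mcg/mL.
One interval later, Cmin,ss = Cmax,ss·e^(−kτ) ≈ 15.658 × 0.2861 ≈ 4.480 mcg/mL.

4.5 mcg/mL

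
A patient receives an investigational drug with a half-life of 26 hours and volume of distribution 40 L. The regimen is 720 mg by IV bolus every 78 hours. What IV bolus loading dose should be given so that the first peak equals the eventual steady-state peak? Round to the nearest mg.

f = (1/2)^(78/26) ≈ 0.125000; accumulation ratio R = 1/(1−f) ≈ 1.14286.
Loading dose to hit Cmax,ss on first dose: D_load = D_maint·R ≈ 720 × 1.14286 ≈ 822.86 mg.

823 mg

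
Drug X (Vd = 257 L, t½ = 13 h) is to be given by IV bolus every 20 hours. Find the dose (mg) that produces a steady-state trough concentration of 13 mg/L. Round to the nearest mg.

6364 mg

τ/t½ = 20/13 ≈ 1.5385, so f = (1/2)^(20/13) ≈ 0.344252.
Cmin,ss = (D/Vd)·f/(1−f), so D = Cmin,ss·Vd·(1−f)/f.
D = 13 × 257 × (1−f)/f ≈ 13 × 257 × 1.90485 ≈ 6364.10 mg.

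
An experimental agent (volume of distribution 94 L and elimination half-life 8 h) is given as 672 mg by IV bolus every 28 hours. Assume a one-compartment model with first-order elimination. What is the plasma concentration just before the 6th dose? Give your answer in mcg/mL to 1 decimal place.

f = (1/2)^(τ/t½) = (1/2)^(28/8) ≈ 0.0884.
C₀ = D/Vd = 672/94 ≈ 7.149 mcg/mL.
Before the 6th dose, 5 doses have been given. Superposition: Cmin = C₀·(f + f² + … + f^5).
≈ 7.149 × (0.0884 + 0.0078 + 0.0007 + 0.0001 + 0.0000) ≈ 7.149 × 0.0970 ≈ 0.693 mcg/mL.

0.7 mcg/mL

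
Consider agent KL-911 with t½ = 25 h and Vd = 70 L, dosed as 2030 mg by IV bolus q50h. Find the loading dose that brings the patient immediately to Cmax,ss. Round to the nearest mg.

f = (1/2)^(50/25) ≈ 0.250000; accumulation ratio R = 1/(1−f) ≈ 1.33333.
Loading dose to hit Cmax,ss on first dose: D_load = D_maint·R ≈ 2030 × 1.33333 ≈ 2706.66 mg.

2707 mg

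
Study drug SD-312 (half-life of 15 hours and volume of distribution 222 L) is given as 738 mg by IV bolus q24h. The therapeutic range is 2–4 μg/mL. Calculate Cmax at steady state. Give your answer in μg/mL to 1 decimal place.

5.0 μg/mL

Over one 24-h interval, 24/15 ≈ 1.6 half-lives elapse, leaving f ≈ 0.3299 of each dose.
Accumulation ratio R = 1/(1 − f) ≈ 1/0.6701 ≈ 1.4923.
Each bolus raises the concentration by D/Vd = 738/222 ≈ 3.324 μg/mL.
Steady-state peak Cmax,ss = C₀·R ≈ 3.324 × 1.4923 ≈ 4.960 μg/mL.
Peak 5.0 μg/mL vs MTC 4 μg/mL: exceeds toxic threshold.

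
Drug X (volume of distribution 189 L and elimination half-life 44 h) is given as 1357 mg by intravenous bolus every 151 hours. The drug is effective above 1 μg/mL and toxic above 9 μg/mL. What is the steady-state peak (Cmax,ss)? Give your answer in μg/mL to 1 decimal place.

7.9 μg/mL

Over one 151-h interval, 151/44 ≈ 3.4318 half-lives elapse, leaving f ≈ 0.0927 of each dose.
Accumulation ratio R = 1/(1 − f) ≈ 1/0.9073 ≈ 1.1022.
Each bolus raises the concentration by D/Vd = 1357/189 ≈ 7.180 μg/mL.
Cmax,ss = C₀/(1 − f) ≈ 7.180/0.9073 ≈ 7.914 μg/mL.
Peak 7.9 μg/mL vs MTC 9 μg/mL: below toxic threshold.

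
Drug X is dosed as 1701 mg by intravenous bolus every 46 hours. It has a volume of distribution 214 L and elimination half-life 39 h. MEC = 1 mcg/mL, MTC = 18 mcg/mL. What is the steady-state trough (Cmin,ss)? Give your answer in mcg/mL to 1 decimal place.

6.3 mcg/mL

Over one 46-h interval, 46/39 ≈ 1.1795 half-lives elapse, leaving f ≈ 0.4415 of each dose.
At steady state, accumulation factor R = 1/(1 − e^(−kτ)) ≈ 1.7905.
Each bolus raises the concentration by D/Vd = 1701/214 ≈ 7.949 mcg/mL.
Cmax,ss = C₀/(1 − f) ≈ 7.949/0.5585 ≈ 14.233 mcg/mL.
One interval later, Cmin,ss = Cmax,ss·e^(−kτ) ≈ 14.233 × 0.4415 ≈ 6.284 mcg/mL.
Trough 6.3 mcg/mL vs MEC 1 mcg/mL: adequate.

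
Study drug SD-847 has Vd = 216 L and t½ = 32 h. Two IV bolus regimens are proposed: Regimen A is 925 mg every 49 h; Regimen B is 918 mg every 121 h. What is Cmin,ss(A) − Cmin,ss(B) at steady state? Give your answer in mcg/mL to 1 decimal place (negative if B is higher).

Regimen A: f = (1/2)^(49/32) ≈ 0.3460; Cmin,ss = (925/216)·f/(1−f) ≈ 2.266 mcg/mL.
Regimen B: f = (1/2)^(121/32) ≈ 0.0727; Cmin,ss = (918/216)·f/(1−f) ≈ 0.333 mcg/mL.
Difference ≈ 2.266 − 0.333 ≈ 1.933 mcg/mL.

1.9 mcg/mL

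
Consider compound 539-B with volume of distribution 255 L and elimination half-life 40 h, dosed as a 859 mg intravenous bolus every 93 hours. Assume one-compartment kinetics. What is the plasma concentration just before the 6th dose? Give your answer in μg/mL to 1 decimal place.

f = (1/2)^(τ/t½) = (1/2)^(93/40) ≈ 0.1996.
C₀ = D/Vd = 859/255 ≈ 3.369 μg/mL.
Before the 6th dose, 5 doses have been given. Superposition: Cmin = C₀·(f + f² + … + f^5).
≈ 3.369 × (0.1996 + 0.0398 + 0.0080 + 0.0016 + 0.0003) ≈ 3.369 × 0.2493 ≈ 0.840 μg/mL.

0.8 μg/mL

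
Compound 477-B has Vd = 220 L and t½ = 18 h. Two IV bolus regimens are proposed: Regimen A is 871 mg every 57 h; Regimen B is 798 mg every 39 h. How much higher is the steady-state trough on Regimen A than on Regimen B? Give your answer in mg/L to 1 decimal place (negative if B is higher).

Regimen A: f = (1/2)^(57/18) ≈ 0.1114; Cmin,ss = (871/220)·f/(1−f) ≈ 0.496 mg/L.
Regimen B: f = (1/2)^(39/18) ≈ 0.2227; Cmin,ss = (798/220)·f/(1−f) ≈ 1.039 mg/L.
Difference ≈ 0.496 − 1.039 ≈ -0.543 mg/L.

-0.5 mg/L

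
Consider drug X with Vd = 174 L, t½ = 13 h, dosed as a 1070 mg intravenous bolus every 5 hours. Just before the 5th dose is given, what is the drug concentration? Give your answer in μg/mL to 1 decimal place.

f = (1/2)^(τ/t½) = (1/2)^(5/13) ≈ 0.7660.
C₀ = D/Vd = 1070/174 ≈ 6.149 μg/mL.
Before the 5th dose, 4 doses have been given. Superposition: Cmin = C₀·(f + f² + … + f^4).
≈ 6.149 × (0.7660 + 0.5868 + 0.4495 + 0.3443) ≈ 6.149 × 2.1466 ≈ 13.199 μg/mL.

13.2 μg/mL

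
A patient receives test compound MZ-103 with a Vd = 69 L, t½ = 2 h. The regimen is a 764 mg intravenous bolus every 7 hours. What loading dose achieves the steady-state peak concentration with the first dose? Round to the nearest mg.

838 mg

f = (1/2)^(7/2) ≈ 0.088388; accumulation ratio R = 1/(1−f) ≈ 1.09696.
Loading dose to hit Cmax,ss on first dose: D_load = D_maint·R ≈ 764 × 1.09696 ≈ 838.08 mg.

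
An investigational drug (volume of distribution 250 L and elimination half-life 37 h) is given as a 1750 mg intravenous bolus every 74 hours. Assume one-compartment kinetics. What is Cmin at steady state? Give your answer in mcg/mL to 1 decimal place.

τ = 74 h = 2 half-lives, so f = (1/2)^2 = 0.25.
Accumulation ratio R = 1/(1 − f) = 1/0.75 = 4/3.
Single-dose peak C₀ = D/Vd = 1750/250 = 7 mcg/mL.
Steady-state peak Cmax,ss = C₀·R = 7 × 4/3 ≈ 9.333 mcg/mL.
Steady-state trough Cmin,ss = Cmax,ss·f ≈ 9.333 × 0.25 ≈ 2.333 mcg/mL.

2.3 mcg/mL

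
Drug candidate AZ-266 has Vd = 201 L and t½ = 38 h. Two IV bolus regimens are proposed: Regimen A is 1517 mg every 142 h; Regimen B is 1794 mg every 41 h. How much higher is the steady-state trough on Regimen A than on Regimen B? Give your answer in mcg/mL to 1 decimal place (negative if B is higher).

Regimen A: f = (1/2)^(142/38) ≈ 0.0750; Cmin,ss = (1517/201)·f/(1−f) ≈ 0.612 mcg/mL.
Regimen B: f = (1/2)^(41/38) ≈ 0.4734; Cmin,ss = (1794/201)·f/(1−f) ≈ 8.024 mcg/mL.
Difference ≈ 0.612 − 8.024 ≈ -7.412 mcg/mL.

-7.4 mcg/mL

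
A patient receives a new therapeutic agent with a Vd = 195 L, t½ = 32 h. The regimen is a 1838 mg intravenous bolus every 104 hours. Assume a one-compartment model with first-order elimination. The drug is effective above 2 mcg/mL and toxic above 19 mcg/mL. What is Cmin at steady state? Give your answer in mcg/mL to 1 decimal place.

k = ln2/t½ = ln2/32 ≈ 0.021661 h⁻¹; fraction remaining f = e^(−kτ) = e^(−0.021661×104) ≈ 0.1051.
Single-dose peak C₀ = D/Vd = 1838/195 ≈ 9.426 mcg/mL.
Steady-state trough Cmin,ss = C₀·f/(1−f) ≈ 9.426 × 0.1051/0.8949 ≈ 1.107 mcg/mL.
Trough 1.1 mcg/mL vs MEC 2 mcg/mL: subtherapeutic.

1.1 mcg/mL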